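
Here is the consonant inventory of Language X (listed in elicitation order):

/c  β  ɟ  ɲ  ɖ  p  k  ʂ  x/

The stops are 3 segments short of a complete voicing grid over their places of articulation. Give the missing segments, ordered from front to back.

/b/, /ʈ/, /ɡ/

Voiceless: /p/ (bilabial), /c/ (palatal), /k/ (velar).
Voiced: /ɖ/ (retroflex), /ɟ/ (palatal).
Gaps, from front to back: bilabial lacks voiced (/b/); retroflex lacks voiceless (/ʈ/); velar lacks voiced (/ɡ/).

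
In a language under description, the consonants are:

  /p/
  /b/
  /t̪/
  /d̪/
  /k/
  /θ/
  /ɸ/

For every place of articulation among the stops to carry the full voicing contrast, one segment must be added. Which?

/ɡ/

Voiceless: /p/ (bilabial), /t̪/ (dental), /k/ (velar).
Voiced: /b/ (bilabial), /d̪/ (dental).
The velar row has no voiced member, so the gap is the voiced velar stop /ɡ/.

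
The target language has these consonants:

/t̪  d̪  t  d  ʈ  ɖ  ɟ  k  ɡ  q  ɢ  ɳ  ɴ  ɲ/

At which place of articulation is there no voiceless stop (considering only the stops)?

place of articulation  voiceless  voiced  
dental            t̪        d̪      
alveolar          t         d       
retroflex         ʈ         ɖ       
palatal           —         ɟ       
velar             k         ɡ       
uvular            q         ɢ       
Every place of articulation has a voiceless member except palatal, where /c/ would be expected.

palatal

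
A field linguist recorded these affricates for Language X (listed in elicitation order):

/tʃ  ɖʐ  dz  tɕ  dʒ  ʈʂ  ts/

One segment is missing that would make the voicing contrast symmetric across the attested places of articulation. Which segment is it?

place of articulation  voiceless  voiced  
alveolar          ts        dz      
postalveolar      tʃ        dʒ      
retroflex         ʈʂ        ɖʐ      
alveolo-palatal   tɕ        —       
The alveolo-palatal row has no voiced member, so the gap is the voiced alveolo-palatal affricate /dʑ/.

/dʑ/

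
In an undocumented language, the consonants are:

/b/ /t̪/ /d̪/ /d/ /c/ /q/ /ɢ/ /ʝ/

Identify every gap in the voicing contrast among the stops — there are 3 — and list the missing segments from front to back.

/p/, /t/, /ɟ/

place of articulation  voiceless  voiced  
bilabial          —         b       
dental            t̪        d̪      
alveolar          —         d       
palatal           c         —       
uvular            q         ɢ       
Gaps, from front to back: bilabial lacks voiceless (/p/); alveolar lacks voiceless (/t/); palatal lacks voiced (/ɟ/).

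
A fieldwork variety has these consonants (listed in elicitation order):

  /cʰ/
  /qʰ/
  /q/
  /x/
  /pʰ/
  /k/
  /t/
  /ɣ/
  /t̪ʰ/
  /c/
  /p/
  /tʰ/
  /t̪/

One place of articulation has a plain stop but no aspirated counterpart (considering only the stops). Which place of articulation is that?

velar

Plain: /p/ (bilabial), /t̪/ (dental), /t/ (alveolar), /c/ (palatal), /k/ (velar), /q/ (uvular).
Aspirated: /pʰ/ (bilabial), /t̪ʰ/ (dental), /tʰ/ (alveolar), /cʰ/ (palatal), /qʰ/ (uvular).
Every place of articulation has an aspirated member except velar, where /kʰ/ would be expected.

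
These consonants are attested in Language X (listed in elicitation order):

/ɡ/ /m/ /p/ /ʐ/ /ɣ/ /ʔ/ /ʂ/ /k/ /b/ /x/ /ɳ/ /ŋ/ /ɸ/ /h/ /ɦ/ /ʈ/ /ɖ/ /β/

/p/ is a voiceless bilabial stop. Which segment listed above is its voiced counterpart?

/b/

The voiced counterpart is a voiced bilabial stop — in this inventory, /b/.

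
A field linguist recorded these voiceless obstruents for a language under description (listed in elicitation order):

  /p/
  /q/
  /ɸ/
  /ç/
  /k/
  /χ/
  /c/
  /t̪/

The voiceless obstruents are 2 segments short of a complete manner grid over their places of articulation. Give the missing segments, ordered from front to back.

place of articulation  stop      fricative
bilabial          p         ɸ       
dental            t̪        —       
palatal           c         ç       
velar             k         —       
uvular            q         χ       
Gaps, from front to back: dental lacks fricative (/θ/); velar lacks fricative (/x/).

/θ/, /x/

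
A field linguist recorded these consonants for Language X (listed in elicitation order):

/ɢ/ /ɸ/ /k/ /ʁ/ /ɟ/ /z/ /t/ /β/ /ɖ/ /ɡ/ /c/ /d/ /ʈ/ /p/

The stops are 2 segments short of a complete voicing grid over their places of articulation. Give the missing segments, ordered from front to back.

/b/, /q/

Voiceless: /p/ (bilabial), /t/ (alveolar), /ʈ/ (retroflex), /c/ (palatal), /k/ (velar).
Voiced: /d/ (alveolar), /ɖ/ (retroflex), /ɟ/ (palatal), /ɡ/ (velar), /ɢ/ (uvular).
Gaps, from front to back: bilabial lacks voiced (/b/); uvular lacks voiceless (/q/).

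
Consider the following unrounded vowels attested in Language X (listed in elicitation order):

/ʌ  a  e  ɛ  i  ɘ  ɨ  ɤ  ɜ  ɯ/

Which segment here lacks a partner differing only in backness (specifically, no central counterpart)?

High: /i/ ~ /ɨ/ ~ /ɯ/
High-mid: /e/ ~ /ɘ/ ~ /ɤ/
Low-mid: /ɛ/ ~ /ɜ/ ~ /ʌ/
Low: only /a/ (front); no central partner.
So /a/ is the unpaired segment.

/a/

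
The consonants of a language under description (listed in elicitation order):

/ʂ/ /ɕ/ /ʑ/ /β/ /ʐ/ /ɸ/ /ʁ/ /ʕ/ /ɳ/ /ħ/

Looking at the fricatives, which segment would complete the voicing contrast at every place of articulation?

/χ/

bilabial: voiceless /ɸ/, voiced /β/.
retroflex: voiceless /ʂ/, voiced /ʐ/.
alveolo-palatal: voiceless /ɕ/, voiced /ʑ/.
uvular: voiceless —, voiced /ʁ/.
pharyngeal: voiceless /ħ/, voiced /ʕ/.
The uvular row has no voiceless member, so the gap is the voiceless uvular fricative /χ/.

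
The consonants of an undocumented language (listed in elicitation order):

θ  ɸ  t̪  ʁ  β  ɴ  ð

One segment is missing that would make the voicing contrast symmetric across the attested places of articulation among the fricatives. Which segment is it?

/χ/

bilabial: voiceless /ɸ/, voiced /β/.
dental: voiceless /θ/, voiced /ð/.
uvular: voiceless —, voiced /ʁ/.
The uvular row has no voiceless member, so the gap is the voiceless uvular fricative /χ/.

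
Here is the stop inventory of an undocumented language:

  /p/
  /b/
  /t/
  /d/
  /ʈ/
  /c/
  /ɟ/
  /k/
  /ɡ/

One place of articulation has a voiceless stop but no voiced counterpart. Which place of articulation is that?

Voiceless: /p/ (bilabial), /t/ (alveolar), /ʈ/ (retroflex), /c/ (palatal), /k/ (velar).
Voiced: /b/ (bilabial), /d/ (alveolar), /ɟ/ (palatal), /ɡ/ (velar).
Every place of articulation has a voiced member except retroflex, where /ɖ/ would be expected.

retroflex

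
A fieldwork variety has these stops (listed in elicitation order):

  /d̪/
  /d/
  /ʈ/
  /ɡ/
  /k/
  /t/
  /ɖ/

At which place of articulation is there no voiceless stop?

Voiceless: /t/ (alveolar), /ʈ/ (retroflex), /k/ (velar).
Voiced: /d̪/ (dental), /d/ (alveolar), /ɖ/ (retroflex), /ɡ/ (velar).
Every place of articulation has a voiceless member except dental, where /t̪/ would be expected.

dental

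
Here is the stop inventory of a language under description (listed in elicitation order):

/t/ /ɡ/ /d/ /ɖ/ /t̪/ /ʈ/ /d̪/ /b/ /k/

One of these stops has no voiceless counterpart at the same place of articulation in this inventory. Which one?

/b/

Dental: /t̪/ ~ /d̪/
Alveolar: /t/ ~ /d/
Retroflex: /ʈ/ ~ /ɖ/
Velar: /k/ ~ /ɡ/
Bilabial: only /b/ (voiced); no voiceless partner.
So /b/ is the unpaired segment.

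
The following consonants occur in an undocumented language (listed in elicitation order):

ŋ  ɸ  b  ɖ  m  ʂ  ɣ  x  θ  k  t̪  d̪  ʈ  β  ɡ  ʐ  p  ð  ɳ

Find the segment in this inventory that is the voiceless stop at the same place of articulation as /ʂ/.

/ʂ/ is a voiceless retroflex fricative.
The voiceless stop at the same place is a voiceless retroflex stop — in this inventory, /ʈ/.

/ʈ/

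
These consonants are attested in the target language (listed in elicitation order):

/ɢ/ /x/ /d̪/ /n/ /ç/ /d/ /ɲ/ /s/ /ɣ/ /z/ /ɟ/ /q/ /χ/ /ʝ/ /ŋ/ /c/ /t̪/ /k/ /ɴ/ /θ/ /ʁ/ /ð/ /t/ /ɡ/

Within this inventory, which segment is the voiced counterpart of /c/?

/ɟ/

/c/ is a voiceless palatal stop.
The voiced counterpart is a voiced palatal stop — in this inventory, /ɟ/.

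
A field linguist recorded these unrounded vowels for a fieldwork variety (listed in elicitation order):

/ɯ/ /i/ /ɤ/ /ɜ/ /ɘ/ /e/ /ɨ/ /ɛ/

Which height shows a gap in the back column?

high: front /i/, central /ɨ/, back /ɯ/.
high-mid: front /e/, central /ɘ/, back /ɤ/.
low-mid: front /ɛ/, central /ɜ/, back —.
Every height has a back member except low-mid, where /ʌ/ would be expected.

low-mid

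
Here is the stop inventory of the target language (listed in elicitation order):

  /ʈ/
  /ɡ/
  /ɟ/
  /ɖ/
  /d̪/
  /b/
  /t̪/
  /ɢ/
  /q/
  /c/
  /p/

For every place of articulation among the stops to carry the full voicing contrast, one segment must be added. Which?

bilabial: voiceless /p/, voiced /b/.
dental: voiceless /t̪/, voiced /d̪/.
retroflex: voiceless /ʈ/, voiced /ɖ/.
palatal: voiceless /c/, voiced /ɟ/.
velar: voiceless —, voiced /ɡ/.
uvular: voiceless /q/, voiced /ɢ/.
The velar row has no voiceless member, so the gap is the voiceless velar stop /k/.

/k/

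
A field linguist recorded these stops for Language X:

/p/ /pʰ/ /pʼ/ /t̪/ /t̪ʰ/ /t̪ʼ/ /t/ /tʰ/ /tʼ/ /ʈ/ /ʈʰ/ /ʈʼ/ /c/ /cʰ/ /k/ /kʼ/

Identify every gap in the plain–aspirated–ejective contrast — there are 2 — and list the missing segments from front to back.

/cʼ/, /kʰ/

Plain: /p/ (bilabial), /t̪/ (dental), /t/ (alveolar), /ʈ/ (retroflex), /c/ (palatal), /k/ (velar).
Aspirated: /pʰ/ (bilabial), /t̪ʰ/ (dental), /tʰ/ (alveolar), /ʈʰ/ (retroflex), /cʰ/ (palatal).
Ejective: /pʼ/ (bilabial), /t̪ʼ/ (dental), /tʼ/ (alveolar), /ʈʼ/ (retroflex), /kʼ/ (velar).
Gaps, from front to back: palatal lacks ejective (/cʼ/); velar lacks aspirated (/kʰ/).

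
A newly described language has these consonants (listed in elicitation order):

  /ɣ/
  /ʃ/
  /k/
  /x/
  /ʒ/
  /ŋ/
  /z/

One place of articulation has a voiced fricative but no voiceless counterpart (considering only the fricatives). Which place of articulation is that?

alveolar: voiceless —, voiced /z/.
postalveolar: voiceless /ʃ/, voiced /ʒ/.
velar: voiceless /x/, voiced /ɣ/.
Every place of articulation has a voiceless member except alveolar, where /s/ would be expected.

alveolar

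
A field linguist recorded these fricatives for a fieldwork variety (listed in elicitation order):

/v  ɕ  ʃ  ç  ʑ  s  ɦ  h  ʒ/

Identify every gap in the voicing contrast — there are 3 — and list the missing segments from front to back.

labiodental: voiceless —, voiced /v/.
alveolar: voiceless /s/, voiced —.
postalveolar: voiceless /ʃ/, voiced /ʒ/.
alveolo-palatal: voiceless /ɕ/, voiced /ʑ/.
palatal: voiceless /ç/, voiced —.
glottal: voiceless /h/, voiced /ɦ/.
Gaps, from front to back: labiodental lacks voiceless (/f/); alveolar lacks voiced (/z/); palatal lacks voiced (/ʝ/).

/f/, /z/, /ʝ/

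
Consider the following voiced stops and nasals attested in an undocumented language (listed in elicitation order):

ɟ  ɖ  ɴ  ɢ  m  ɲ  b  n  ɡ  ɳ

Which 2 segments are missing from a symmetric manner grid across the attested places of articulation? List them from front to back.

/d/, /ŋ/

bilabial: oral stop /b/, nasal /m/.
alveolar: oral stop —, nasal /n/.
retroflex: oral stop /ɖ/, nasal /ɳ/.
palatal: oral stop /ɟ/, nasal /ɲ/.
velar: oral stop /ɡ/, nasal —.
uvular: oral stop /ɢ/, nasal /ɴ/.
Gaps, from front to back: alveolar lacks oral stop (/d/); velar lacks nasal (/ŋ/).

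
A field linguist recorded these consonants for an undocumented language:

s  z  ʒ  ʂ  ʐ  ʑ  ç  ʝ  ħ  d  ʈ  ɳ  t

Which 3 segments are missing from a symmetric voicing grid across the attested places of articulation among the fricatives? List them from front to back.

/ʃ/, /ɕ/, /ʕ/

place of articulation  voiceless  voiced  
alveolar          s         z       
postalveolar      —         ʒ       
retroflex         ʂ         ʐ       
alveolo-palatal   —         ʑ       
palatal           ç         ʝ       
pharyngeal        ħ         —       
Gaps, from front to back: postalveolar lacks voiceless (/ʃ/); alveolo-palatal lacks voiceless (/ɕ/); pharyngeal lacks voiced (/ʕ/).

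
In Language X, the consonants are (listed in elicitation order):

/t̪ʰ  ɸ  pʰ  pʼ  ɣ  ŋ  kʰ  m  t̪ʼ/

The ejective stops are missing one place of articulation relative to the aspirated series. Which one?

velar

bilabial: aspirated /pʰ/, ejective /pʼ/.
dental: aspirated /t̪ʰ/, ejective /t̪ʼ/.
velar: aspirated /kʰ/, ejective —.
Every place of articulation has an ejective member except velar, where /kʼ/ would be expected.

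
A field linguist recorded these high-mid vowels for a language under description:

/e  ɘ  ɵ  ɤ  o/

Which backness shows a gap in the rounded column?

front

backness          unrounded  rounded 
front             e         —       
central           ɘ         ɵ       
back              ɤ         o       
Every backness has a rounded member except front, where /ø/ would be expected.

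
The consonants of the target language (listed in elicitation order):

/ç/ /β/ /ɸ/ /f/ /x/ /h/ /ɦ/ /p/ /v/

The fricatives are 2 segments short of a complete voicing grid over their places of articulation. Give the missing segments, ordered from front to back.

place of articulation  voiceless  voiced  
bilabial          ɸ         β       
labiodental       f         v       
palatal           ç         —       
velar             x         —       
glottal           h         ɦ       
Gaps, from front to back: palatal lacks voiced (/ʝ/); velar lacks voiced (/ɣ/).

/ʝ/, /ɣ/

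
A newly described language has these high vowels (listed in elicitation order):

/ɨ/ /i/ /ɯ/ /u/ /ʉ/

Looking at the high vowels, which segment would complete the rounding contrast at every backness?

/y/

backness          unrounded  rounded 
front             i         —       
central           ɨ         ʉ       
back              ɯ         u       
The front row has no rounded member, so the gap is the front rounded vowel /y/.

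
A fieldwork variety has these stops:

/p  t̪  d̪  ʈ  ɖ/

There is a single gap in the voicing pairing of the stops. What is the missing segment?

place of articulation  voiceless  voiced  
bilabial          p         —       
dental            t̪        d̪      
retroflex         ʈ         ɖ       
The bilabial row has no voiced member, so the gap is the voiced bilabial stop /b/.

/b/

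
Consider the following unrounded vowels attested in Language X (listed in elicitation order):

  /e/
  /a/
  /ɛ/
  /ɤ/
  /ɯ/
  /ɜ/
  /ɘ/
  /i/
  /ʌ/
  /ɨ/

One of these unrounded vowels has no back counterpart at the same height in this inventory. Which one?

High: /i/ ~ /ɨ/ ~ /ɯ/
High-mid: /e/ ~ /ɘ/ ~ /ɤ/
Low-mid: /ɛ/ ~ /ɜ/ ~ /ʌ/
Low: only /a/ (front); no back partner.
So /a/ is the unpaired segment.

/a/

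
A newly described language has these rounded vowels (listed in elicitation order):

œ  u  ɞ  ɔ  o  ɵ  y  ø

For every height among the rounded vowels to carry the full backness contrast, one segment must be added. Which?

/ʉ/

height            front     central   back    
high              y         —         u       
high-mid          ø         ɵ         o       
low-mid           œ         ɞ         ɔ       
The high row has no central member, so the gap is the high central rounded vowel /ʉ/.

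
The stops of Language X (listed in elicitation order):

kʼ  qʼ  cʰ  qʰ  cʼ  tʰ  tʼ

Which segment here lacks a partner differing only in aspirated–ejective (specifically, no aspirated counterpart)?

/kʼ/

Alveolar: /tʰ/ ~ /tʼ/
Palatal: /cʰ/ ~ /cʼ/
Uvular: /qʰ/ ~ /qʼ/
Velar: only /kʼ/ (ejective); no aspirated partner.
So /kʼ/ is the unpaired segment.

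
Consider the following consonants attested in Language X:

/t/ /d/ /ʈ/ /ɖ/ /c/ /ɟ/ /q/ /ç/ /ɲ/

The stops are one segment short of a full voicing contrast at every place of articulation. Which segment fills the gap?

/ɢ/

place of articulation  voiceless  voiced  
alveolar          t         d       
retroflex         ʈ         ɖ       
palatal           c         ɟ       
uvular            q         —       
The uvular row has no voiced member, so the gap is the voiced uvular stop /ɢ/.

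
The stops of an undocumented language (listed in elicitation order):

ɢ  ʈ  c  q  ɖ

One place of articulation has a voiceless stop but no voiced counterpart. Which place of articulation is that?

palatal

retroflex: voiceless /ʈ/, voiced /ɖ/.
palatal: voiceless /c/, voiced —.
uvular: voiceless /q/, voiced /ɢ/.
Every place of articulation has a voiced member except palatal, where /ɟ/ would be expected.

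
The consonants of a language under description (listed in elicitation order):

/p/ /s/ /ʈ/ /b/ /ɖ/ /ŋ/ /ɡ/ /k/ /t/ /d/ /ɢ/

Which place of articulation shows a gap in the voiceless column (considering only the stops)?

Voiceless: /p/ (bilabial), /t/ (alveolar), /ʈ/ (retroflex), /k/ (velar).
Voiced: /b/ (bilabial), /d/ (alveolar), /ɖ/ (retroflex), /ɡ/ (velar), /ɢ/ (uvular).
Every place of articulation has a voiceless member except uvular, where /q/ would be expected.

uvular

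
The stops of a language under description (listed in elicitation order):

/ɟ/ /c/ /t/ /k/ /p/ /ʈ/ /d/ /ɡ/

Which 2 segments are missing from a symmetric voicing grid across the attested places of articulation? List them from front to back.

/b/, /ɖ/

Voiceless: /p/ (bilabial), /t/ (alveolar), /ʈ/ (retroflex), /c/ (palatal), /k/ (velar).
Voiced: /d/ (alveolar), /ɟ/ (palatal), /ɡ/ (velar).
Gaps, from front to back: bilabial lacks voiced (/b/); retroflex lacks voiced (/ɖ/).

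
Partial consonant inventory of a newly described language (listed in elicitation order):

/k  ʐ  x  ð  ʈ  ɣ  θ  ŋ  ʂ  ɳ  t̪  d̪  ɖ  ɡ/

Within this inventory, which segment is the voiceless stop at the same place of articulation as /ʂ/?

/ʈ/

/ʂ/ is a voiceless retroflex fricative.
The voiceless stop at the same place is a voiceless retroflex stop — in this inventory, /ʈ/.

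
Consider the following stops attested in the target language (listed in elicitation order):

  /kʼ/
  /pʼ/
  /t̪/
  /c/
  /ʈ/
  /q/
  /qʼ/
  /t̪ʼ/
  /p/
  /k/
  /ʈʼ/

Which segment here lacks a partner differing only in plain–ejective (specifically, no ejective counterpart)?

Bilabial: /p/ ~ /pʼ/
Dental: /t̪/ ~ /t̪ʼ/
Retroflex: /ʈ/ ~ /ʈʼ/
Velar: /k/ ~ /kʼ/
Uvular: /q/ ~ /qʼ/
Palatal: only /c/ (plain); no ejective partner.
So /c/ is the unpaired segment.

/c/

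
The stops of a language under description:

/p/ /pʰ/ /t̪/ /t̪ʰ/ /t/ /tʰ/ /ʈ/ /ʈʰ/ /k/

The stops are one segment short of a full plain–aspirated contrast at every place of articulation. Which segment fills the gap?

place of articulation  plain     aspirated
bilabial          p         pʰ      
dental            t̪        t̪ʰ     
alveolar          t         tʰ      
retroflex         ʈ         ʈʰ      
velar             k         —       
The velar row has no aspirated member, so the gap is the aspirated velar stop /kʰ/.

/kʰ/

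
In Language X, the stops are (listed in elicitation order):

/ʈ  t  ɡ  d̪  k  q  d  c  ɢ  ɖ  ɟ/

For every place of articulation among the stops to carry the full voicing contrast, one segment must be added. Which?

Voiceless: /t/ (alveolar), /ʈ/ (retroflex), /c/ (palatal), /k/ (velar), /q/ (uvular).
Voiced: /d̪/ (dental), /d/ (alveolar), /ɖ/ (retroflex), /ɟ/ (palatal), /ɡ/ (velar), /ɢ/ (uvular).
The dental row has no voiceless member, so the gap is the voiceless dental stop /t̪/.

/t̪/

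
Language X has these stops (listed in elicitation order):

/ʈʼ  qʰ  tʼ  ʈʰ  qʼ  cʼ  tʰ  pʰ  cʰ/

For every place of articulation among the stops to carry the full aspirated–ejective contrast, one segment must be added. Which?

place of articulation  aspirated  ejective
bilabial          pʰ        —       
alveolar          tʰ        tʼ      
retroflex         ʈʰ        ʈʼ      
palatal           cʰ        cʼ      
uvular            qʰ        qʼ      
The bilabial row has no ejective member, so the gap is the ejective bilabial stop /pʼ/.

/pʼ/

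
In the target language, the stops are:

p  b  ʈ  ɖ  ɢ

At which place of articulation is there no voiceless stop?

place of articulation  voiceless  voiced  
bilabial          p         b       
retroflex         ʈ         ɖ       
uvular            —         ɢ       
Every place of articulation has a voiceless member except uvular, where /q/ would be expected.

uvular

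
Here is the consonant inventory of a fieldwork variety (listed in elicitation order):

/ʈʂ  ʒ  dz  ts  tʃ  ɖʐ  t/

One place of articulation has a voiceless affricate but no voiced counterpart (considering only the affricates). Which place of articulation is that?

Voiceless: /ts/ (alveolar), /tʃ/ (postalveolar), /ʈʂ/ (retroflex).
Voiced: /dz/ (alveolar), /ɖʐ/ (retroflex).
Every place of articulation has a voiced member except postalveolar, where /dʒ/ would be expected.

postalveolar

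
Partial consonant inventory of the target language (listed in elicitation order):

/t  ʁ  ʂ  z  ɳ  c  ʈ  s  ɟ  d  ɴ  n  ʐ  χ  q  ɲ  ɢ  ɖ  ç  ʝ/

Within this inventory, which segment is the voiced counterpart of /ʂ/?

/ʂ/ is a voiceless retroflex fricative.
The voiced counterpart is a voiced retroflex fricative — in this inventory, /ʐ/.

/ʐ/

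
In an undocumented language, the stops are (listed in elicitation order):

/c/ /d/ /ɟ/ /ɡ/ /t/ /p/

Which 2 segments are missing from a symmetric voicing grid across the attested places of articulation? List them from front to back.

bilabial: voiceless /p/, voiced —.
alveolar: voiceless /t/, voiced /d/.
palatal: voiceless /c/, voiced /ɟ/.
velar: voiceless —, voiced /ɡ/.
Gaps, from front to back: bilabial lacks voiced (/b/); velar lacks voiceless (/k/).

/b/, /k/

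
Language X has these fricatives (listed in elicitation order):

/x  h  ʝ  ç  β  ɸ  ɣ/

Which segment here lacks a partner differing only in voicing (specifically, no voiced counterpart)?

Bilabial: /ɸ/ ~ /β/
Palatal: /ç/ ~ /ʝ/
Velar: /x/ ~ /ɣ/
Glottal: only /h/ (voiceless); no voiced partner.
So /h/ is the unpaired segment.

/h/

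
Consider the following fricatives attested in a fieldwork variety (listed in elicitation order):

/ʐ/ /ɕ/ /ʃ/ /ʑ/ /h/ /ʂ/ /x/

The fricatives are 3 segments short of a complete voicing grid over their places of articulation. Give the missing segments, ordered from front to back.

/ʒ/, /ɣ/, /ɦ/

place of articulation  voiceless  voiced  
postalveolar      ʃ         —       
retroflex         ʂ         ʐ       
alveolo-palatal   ɕ         ʑ       
velar             x         —       
glottal           h         —       
Gaps, from front to back: postalveolar lacks voiced (/ʒ/); velar lacks voiced (/ɣ/); glottal lacks voiced (/ɦ/).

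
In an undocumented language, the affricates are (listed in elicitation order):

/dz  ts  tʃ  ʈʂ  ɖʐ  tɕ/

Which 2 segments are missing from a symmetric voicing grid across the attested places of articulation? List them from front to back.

/dʒ/, /dʑ/

alveolar: voiceless /ts/, voiced /dz/.
postalveolar: voiceless /tʃ/, voiced —.
retroflex: voiceless /ʈʂ/, voiced /ɖʐ/.
alveolo-palatal: voiceless /tɕ/, voiced —.
Gaps, from front to back: postalveolar lacks voiced (/dʒ/); alveolo-palatal lacks voiced (/dʑ/).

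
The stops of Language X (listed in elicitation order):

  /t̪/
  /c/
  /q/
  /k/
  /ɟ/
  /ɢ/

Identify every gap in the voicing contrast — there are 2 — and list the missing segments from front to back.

dental: voiceless /t̪/, voiced —.
palatal: voiceless /c/, voiced /ɟ/.
velar: voiceless /k/, voiced —.
uvular: voiceless /q/, voiced /ɢ/.
Gaps, from front to back: dental lacks voiced (/d̪/); velar lacks voiced (/ɡ/).

/d̪/, /ɡ/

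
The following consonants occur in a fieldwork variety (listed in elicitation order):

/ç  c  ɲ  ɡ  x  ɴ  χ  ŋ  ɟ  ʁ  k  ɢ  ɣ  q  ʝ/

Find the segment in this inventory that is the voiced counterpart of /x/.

/ɣ/

/x/ is a voiceless velar fricative.
The voiced counterpart is a voiced velar fricative — in this inventory, /ɣ/.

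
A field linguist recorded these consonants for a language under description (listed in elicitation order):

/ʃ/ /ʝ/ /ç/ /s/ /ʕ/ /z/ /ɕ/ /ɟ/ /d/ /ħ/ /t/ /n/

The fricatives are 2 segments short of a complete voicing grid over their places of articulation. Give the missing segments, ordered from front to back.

/ʒ/, /ʑ/

Voiceless: /s/ (alveolar), /ʃ/ (postalveolar), /ɕ/ (alveolo-palatal), /ç/ (palatal), /ħ/ (pharyngeal).
Voiced: /z/ (alveolar), /ʝ/ (palatal), /ʕ/ (pharyngeal).
Gaps, from front to back: postalveolar lacks voiced (/ʒ/); alveolo-palatal lacks voiced (/ʑ/).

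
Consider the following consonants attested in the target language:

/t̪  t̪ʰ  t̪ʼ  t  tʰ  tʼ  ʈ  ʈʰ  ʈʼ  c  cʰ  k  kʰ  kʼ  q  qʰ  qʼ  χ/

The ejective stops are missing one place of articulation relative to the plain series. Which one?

place of articulation  plain     aspirated  ejective
dental            t̪        t̪ʰ       t̪ʼ     
alveolar          t         tʰ        tʼ      
retroflex         ʈ         ʈʰ        ʈʼ      
palatal           c         cʰ        —       
velar             k         kʰ        kʼ      
uvular            q         qʰ        qʼ      
Every place of articulation has an ejective member except palatal, where /cʼ/ would be expected.

palatal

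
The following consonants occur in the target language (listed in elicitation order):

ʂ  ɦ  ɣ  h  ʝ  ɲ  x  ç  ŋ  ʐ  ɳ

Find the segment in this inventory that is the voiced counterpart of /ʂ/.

/ʂ/ is a voiceless retroflex fricative.
The voiced counterpart is a voiced retroflex fricative — in this inventory, /ʐ/.

/ʐ/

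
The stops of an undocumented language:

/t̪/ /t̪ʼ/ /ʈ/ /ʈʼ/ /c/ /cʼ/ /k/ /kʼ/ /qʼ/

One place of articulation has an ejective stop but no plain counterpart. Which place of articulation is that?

uvular

dental: plain /t̪/, ejective /t̪ʼ/.
retroflex: plain /ʈ/, ejective /ʈʼ/.
palatal: plain /c/, ejective /cʼ/.
velar: plain /k/, ejective /kʼ/.
uvular: plain —, ejective /qʼ/.
Every place of articulation has a plain member except uvular, where /q/ would be expected.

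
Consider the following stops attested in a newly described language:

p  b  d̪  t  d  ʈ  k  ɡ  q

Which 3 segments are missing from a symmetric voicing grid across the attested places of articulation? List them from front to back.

Voiceless: /p/ (bilabial), /t/ (alveolar), /ʈ/ (retroflex), /k/ (velar), /q/ (uvular).
Voiced: /b/ (bilabial), /d̪/ (dental), /d/ (alveolar), /ɡ/ (velar).
Gaps, from front to back: dental lacks voiceless (/t̪/); retroflex lacks voiced (/ɖ/); uvular lacks voiced (/ɢ/).

/t̪/, /ɖ/, /ɢ/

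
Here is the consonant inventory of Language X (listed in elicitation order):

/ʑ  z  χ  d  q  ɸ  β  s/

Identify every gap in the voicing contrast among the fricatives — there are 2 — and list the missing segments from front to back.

place of articulation  voiceless  voiced  
bilabial          ɸ         β       
alveolar          s         z       
alveolo-palatal   —         ʑ       
uvular            χ         —       
Gaps, from front to back: alveolo-palatal lacks voiceless (/ɕ/); uvular lacks voiced (/ʁ/).

/ɕ/, /ʁ/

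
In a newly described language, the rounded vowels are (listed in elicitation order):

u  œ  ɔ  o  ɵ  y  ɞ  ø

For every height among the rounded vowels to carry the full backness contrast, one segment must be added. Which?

height            front     central   back    
high              y         —         u       
high-mid          ø         ɵ         o       
low-mid           œ         ɞ         ɔ       
The high row has no central member, so the gap is the high central rounded vowel /ʉ/.

/ʉ/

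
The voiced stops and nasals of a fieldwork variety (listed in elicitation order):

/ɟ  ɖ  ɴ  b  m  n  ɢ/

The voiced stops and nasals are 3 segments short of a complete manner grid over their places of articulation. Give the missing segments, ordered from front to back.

place of articulation  oral stop  nasal   
bilabial          b         m       
alveolar          —         n       
retroflex         ɖ         —       
palatal           ɟ         —       
uvular            ɢ         ɴ       
Gaps, from front to back: alveolar lacks oral stop (/d/); retroflex lacks nasal (/ɳ/); palatal lacks nasal (/ɲ/).

/d/, /ɳ/, /ɲ/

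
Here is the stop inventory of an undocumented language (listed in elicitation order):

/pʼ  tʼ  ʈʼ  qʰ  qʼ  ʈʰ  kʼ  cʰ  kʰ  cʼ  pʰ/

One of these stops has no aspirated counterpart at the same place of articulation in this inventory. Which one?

/tʼ/

Bilabial: /pʰ/ ~ /pʼ/
Retroflex: /ʈʰ/ ~ /ʈʼ/
Palatal: /cʰ/ ~ /cʼ/
Velar: /kʰ/ ~ /kʼ/
Uvular: /qʰ/ ~ /qʼ/
Alveolar: only /tʼ/ (ejective); no aspirated partner.
So /tʼ/ is the unpaired segment.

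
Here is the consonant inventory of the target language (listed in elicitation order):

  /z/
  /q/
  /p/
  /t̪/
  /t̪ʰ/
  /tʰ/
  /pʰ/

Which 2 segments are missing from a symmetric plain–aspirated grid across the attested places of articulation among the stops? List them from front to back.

bilabial: plain /p/, aspirated /pʰ/.
dental: plain /t̪/, aspirated /t̪ʰ/.
alveolar: plain —, aspirated /tʰ/.
uvular: plain /q/, aspirated —.
Gaps, from front to back: alveolar lacks plain (/t/); uvular lacks aspirated (/qʰ/).

/t/, /qʰ/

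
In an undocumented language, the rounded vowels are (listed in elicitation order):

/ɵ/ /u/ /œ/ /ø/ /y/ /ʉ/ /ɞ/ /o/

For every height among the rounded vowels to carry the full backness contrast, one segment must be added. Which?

high: front /y/, central /ʉ/, back /u/.
high-mid: front /ø/, central /ɵ/, back /o/.
low-mid: front /œ/, central /ɞ/, back —.
The low-mid row has no back member, so the gap is the low-mid back rounded vowel /ɔ/.

/ɔ/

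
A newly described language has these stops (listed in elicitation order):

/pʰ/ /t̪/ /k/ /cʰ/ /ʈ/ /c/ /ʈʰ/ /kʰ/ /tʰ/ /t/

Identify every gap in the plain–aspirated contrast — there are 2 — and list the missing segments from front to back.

bilabial: plain —, aspirated /pʰ/.
dental: plain /t̪/, aspirated —.
alveolar: plain /t/, aspirated /tʰ/.
retroflex: plain /ʈ/, aspirated /ʈʰ/.
palatal: plain /c/, aspirated /cʰ/.
velar: plain /k/, aspirated /kʰ/.
Gaps, from front to back: bilabial lacks plain (/p/); dental lacks aspirated (/t̪ʰ/).

/p/, /t̪ʰ/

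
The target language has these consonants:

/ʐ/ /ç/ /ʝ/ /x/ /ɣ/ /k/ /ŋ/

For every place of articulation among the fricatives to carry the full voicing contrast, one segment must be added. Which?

place of articulation  voiceless  voiced  
retroflex         —         ʐ       
palatal           ç         ʝ       
velar             x         ɣ       
The retroflex row has no voiceless member, so the gap is the voiceless retroflex fricative /ʂ/.

/ʂ/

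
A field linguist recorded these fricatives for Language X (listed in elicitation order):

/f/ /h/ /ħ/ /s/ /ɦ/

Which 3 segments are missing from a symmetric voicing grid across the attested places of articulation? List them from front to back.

/v/, /z/, /ʕ/

Voiceless: /f/ (labiodental), /s/ (alveolar), /ħ/ (pharyngeal), /h/ (glottal).
Voiced: /ɦ/ (glottal).
Gaps, from front to back: labiodental lacks voiced (/v/); alveolar lacks voiced (/z/); pharyngeal lacks voiced (/ʕ/).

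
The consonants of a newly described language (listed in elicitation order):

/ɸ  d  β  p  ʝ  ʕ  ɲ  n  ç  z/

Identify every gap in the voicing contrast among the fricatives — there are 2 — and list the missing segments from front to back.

/s/, /ħ/

bilabial: voiceless /ɸ/, voiced /β/.
alveolar: voiceless —, voiced /z/.
palatal: voiceless /ç/, voiced /ʝ/.
pharyngeal: voiceless —, voiced /ʕ/.
Gaps, from front to back: alveolar lacks voiceless (/s/); pharyngeal lacks voiceless (/ħ/).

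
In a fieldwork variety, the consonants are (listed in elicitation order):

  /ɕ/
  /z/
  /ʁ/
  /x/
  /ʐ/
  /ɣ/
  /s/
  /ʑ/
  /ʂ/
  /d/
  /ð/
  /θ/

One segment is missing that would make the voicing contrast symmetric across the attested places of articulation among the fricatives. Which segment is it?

/χ/

Voiceless: /θ/ (dental), /s/ (alveolar), /ʂ/ (retroflex), /ɕ/ (alveolo-palatal), /x/ (velar).
Voiced: /ð/ (dental), /z/ (alveolar), /ʐ/ (retroflex), /ʑ/ (alveolo-palatal), /ɣ/ (velar), /ʁ/ (uvular).
The uvular row has no voiceless member, so the gap is the voiceless uvular fricative /χ/.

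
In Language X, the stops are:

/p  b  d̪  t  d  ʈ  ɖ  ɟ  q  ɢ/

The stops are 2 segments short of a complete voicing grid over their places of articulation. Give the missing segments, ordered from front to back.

/t̪/, /c/

Voiceless: /p/ (bilabial), /t/ (alveolar), /ʈ/ (retroflex), /q/ (uvular).
Voiced: /b/ (bilabial), /d̪/ (dental), /d/ (alveolar), /ɖ/ (retroflex), /ɟ/ (palatal), /ɢ/ (uvular).
Gaps, from front to back: dental lacks voiceless (/t̪/); palatal lacks voiceless (/c/).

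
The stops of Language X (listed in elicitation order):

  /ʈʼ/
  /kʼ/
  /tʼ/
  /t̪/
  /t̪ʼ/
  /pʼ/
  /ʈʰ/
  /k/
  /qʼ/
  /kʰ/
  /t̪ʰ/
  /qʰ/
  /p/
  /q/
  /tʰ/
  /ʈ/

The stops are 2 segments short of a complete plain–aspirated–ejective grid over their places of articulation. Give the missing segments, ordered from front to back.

bilabial: plain /p/, aspirated —, ejective /pʼ/.
dental: plain /t̪/, aspirated /t̪ʰ/, ejective /t̪ʼ/.
alveolar: plain —, aspirated /tʰ/, ejective /tʼ/.
retroflex: plain /ʈ/, aspirated /ʈʰ/, ejective /ʈʼ/.
velar: plain /k/, aspirated /kʰ/, ejective /kʼ/.
uvular: plain /q/, aspirated /qʰ/, ejective /qʼ/.
Gaps, from front to back: bilabial lacks aspirated (/pʰ/); alveolar lacks plain (/t/).

/pʰ/, /t/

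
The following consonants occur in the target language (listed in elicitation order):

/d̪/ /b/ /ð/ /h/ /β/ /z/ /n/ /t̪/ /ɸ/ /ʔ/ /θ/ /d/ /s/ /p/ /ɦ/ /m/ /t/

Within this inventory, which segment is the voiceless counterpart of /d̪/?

/t̪/

/d̪/ is a voiced dental stop.
The voiceless counterpart is a voiceless dental stop — in this inventory, /t̪/.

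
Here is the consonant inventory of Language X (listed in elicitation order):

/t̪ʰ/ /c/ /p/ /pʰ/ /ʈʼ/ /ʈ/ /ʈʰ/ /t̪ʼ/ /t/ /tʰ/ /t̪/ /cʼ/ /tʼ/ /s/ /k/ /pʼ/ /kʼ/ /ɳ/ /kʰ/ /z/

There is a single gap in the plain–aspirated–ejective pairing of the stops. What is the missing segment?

/cʰ/

place of articulation  plain     aspirated  ejective
bilabial          p         pʰ        pʼ      
dental            t̪        t̪ʰ       t̪ʼ     
alveolar          t         tʰ        tʼ      
retroflex         ʈ         ʈʰ        ʈʼ      
palatal           c         —         cʼ      
velar             k         kʰ        kʼ      
The palatal row has no aspirated member, so the gap is the aspirated palatal stop /cʰ/.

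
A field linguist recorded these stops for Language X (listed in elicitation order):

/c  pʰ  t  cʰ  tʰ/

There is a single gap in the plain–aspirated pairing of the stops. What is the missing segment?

place of articulation  plain     aspirated
bilabial          —         pʰ      
alveolar          t         tʰ      
palatal           c         cʰ      
The bilabial row has no plain member, so the gap is the plain bilabial stop /p/.

/p/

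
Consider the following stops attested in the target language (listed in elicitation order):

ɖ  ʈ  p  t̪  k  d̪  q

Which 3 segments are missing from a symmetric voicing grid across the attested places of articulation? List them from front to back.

bilabial: voiceless /p/, voiced —.
dental: voiceless /t̪/, voiced /d̪/.
retroflex: voiceless /ʈ/, voiced /ɖ/.
velar: voiceless /k/, voiced —.
uvular: voiceless /q/, voiced —.
Gaps, from front to back: bilabial lacks voiced (/b/); velar lacks voiced (/ɡ/); uvular lacks voiced (/ɢ/).

/b/, /ɡ/, /ɢ/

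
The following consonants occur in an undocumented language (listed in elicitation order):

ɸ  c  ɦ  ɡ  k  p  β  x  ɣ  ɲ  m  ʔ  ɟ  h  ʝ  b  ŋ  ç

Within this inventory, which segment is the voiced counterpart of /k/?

/ɡ/

/k/ is a voiceless velar stop.
The voiced counterpart is a voiced velar stop — in this inventory, /ɡ/.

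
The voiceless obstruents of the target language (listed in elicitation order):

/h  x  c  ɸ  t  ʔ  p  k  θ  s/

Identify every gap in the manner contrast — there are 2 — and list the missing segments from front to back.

Stop: /p/ (bilabial), /t/ (alveolar), /c/ (palatal), /k/ (velar), /ʔ/ (glottal).
Fricative: /ɸ/ (bilabial), /θ/ (dental), /s/ (alveolar), /x/ (velar), /h/ (glottal).
Gaps, from front to back: dental lacks stop (/t̪/); palatal lacks fricative (/ç/).

/t̪/, /ç/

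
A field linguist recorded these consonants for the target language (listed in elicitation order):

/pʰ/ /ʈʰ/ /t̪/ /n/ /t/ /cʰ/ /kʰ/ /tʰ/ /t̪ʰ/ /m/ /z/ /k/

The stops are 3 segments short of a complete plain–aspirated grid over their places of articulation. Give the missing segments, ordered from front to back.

/p/, /ʈ/, /c/

Plain: /t̪/ (dental), /t/ (alveolar), /k/ (velar).
Aspirated: /pʰ/ (bilabial), /t̪ʰ/ (dental), /tʰ/ (alveolar), /ʈʰ/ (retroflex), /cʰ/ (palatal), /kʰ/ (velar).
Gaps, from front to back: bilabial lacks plain (/p/); retroflex lacks plain (/ʈ/); palatal lacks plain (/c/).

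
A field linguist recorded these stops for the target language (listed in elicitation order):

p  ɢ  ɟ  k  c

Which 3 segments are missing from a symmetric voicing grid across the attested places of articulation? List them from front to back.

/b/, /ɡ/, /q/

bilabial: voiceless /p/, voiced —.
palatal: voiceless /c/, voiced /ɟ/.
velar: voiceless /k/, voiced —.
uvular: voiceless —, voiced /ɢ/.
Gaps, from front to back: bilabial lacks voiced (/b/); velar lacks voiced (/ɡ/); uvular lacks voiceless (/q/).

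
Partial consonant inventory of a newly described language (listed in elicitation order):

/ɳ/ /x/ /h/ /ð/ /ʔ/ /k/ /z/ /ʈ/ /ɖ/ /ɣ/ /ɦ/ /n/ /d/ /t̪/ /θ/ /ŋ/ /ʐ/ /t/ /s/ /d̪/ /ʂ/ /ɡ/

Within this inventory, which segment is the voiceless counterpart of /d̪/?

/t̪/

/d̪/ is a voiced dental stop.
The voiceless counterpart is a voiceless dental stop — in this inventory, /t̪/.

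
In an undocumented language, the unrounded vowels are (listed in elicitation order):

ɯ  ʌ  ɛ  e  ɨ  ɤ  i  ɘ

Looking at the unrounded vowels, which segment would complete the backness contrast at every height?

Front: /i/ (high), /e/ (high-mid), /ɛ/ (low-mid).
Central: /ɨ/ (high), /ɘ/ (high-mid).
Back: /ɯ/ (high), /ɤ/ (high-mid), /ʌ/ (low-mid).
The low-mid row has no central member, so the gap is the low-mid central unrounded vowel /ɜ/.

/ɜ/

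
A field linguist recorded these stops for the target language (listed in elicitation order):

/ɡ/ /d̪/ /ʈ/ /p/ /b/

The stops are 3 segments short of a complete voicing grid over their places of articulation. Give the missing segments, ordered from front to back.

place of articulation  voiceless  voiced  
bilabial          p         b       
dental            —         d̪      
retroflex         ʈ         —       
velar             —         ɡ       
Gaps, from front to back: dental lacks voiceless (/t̪/); retroflex lacks voiced (/ɖ/); velar lacks voiceless (/k/).

/t̪/, /ɖ/, /k/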